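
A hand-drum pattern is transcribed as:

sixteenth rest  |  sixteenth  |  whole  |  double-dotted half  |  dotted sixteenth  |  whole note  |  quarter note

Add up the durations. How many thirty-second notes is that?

Working in thirty-second notes: sixteenth rest = 2; sixteenth = 2; whole = 32; double-dotted half = 28; dotted sixteenth = 3; whole note = 32; quarter note = 8.
Altogether 2 + 2 + 32 + 28 + 3 + 32 + 8 = 107 thirty-second notes.

107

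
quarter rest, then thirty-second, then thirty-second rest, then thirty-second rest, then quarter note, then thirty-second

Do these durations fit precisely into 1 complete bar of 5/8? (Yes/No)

Yes

One bar of 5/8 = 20 thirty-second notes.
Convert each value to thirty-second notes: quarter rest = 8; thirty-second = 1; thirty-second rest = 1; thirty-second rest = 1; quarter note = 8; thirty-second = 1.
Sum: 8 + 1 + 1 + 1 + 8 + 1 = 20.
20 equals 20, so the answer is Yes.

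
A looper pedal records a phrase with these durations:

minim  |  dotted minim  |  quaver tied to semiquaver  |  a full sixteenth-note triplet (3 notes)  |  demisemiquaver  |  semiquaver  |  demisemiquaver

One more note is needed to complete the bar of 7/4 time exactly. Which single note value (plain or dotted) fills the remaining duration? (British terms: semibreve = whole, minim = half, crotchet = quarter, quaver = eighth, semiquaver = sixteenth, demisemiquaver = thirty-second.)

The bar of 7/4 = 56 thirty-second notes.
Each duration in thirty-second notes: minim = 16; dotted minim = 24; quaver tied to semiquaver (quaver + semiquaver) = 6; a full sixteenth-note triplet (3 notes) (three triplet sixteenths span one eighth) = 4; demisemiquaver = 1; semiquaver = 2; demisemiquaver = 1.
Adding: 16 + 24 + 6 + 4 + 1 + 2 + 1 = 54.
Remaining: 56 − 54 = 2 thirty-second notes, which is a sixteenth note.

sixteenth note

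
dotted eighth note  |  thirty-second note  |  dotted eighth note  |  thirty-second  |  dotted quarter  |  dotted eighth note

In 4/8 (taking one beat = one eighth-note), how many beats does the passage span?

8

One eighth-note beat = 4 thirty-second notes.
Each duration in thirty-second notes: dotted eighth note = 6; thirty-second note = 1; dotted eighth note = 6; thirty-second = 1; dotted quarter = 12; dotted eighth note = 6.
Altogether 6 + 1 + 6 + 1 + 12 + 6 = 32.
32 ÷ 4 = 8 beats.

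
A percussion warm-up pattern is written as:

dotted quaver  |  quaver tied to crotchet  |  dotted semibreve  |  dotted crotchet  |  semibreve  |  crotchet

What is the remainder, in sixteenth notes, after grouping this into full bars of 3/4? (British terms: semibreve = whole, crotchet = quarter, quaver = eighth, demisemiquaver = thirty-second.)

11

One bar of 3/4 = 12 sixteenth notes.
Each duration in sixteenth notes: dotted quaver = 3; quaver tied to crotchet (quaver + crotchet) = 6; dotted semibreve = 24; dotted crotchet = 6; semibreve = 16; crotchet = 4.
Adding: 3 + 6 + 24 + 6 + 16 + 4 = 59.
59 ÷ 12 = 4 complete bars with 11 sixteenth notes remaining.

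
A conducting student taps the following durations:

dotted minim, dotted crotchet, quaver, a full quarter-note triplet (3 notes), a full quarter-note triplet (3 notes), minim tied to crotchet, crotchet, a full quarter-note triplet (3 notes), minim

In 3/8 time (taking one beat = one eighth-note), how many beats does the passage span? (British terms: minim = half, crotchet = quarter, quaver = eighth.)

34

One eighth-note beat = 2 sixteenth notes.
Each duration in sixteenth notes: dotted minim = 12; dotted crotchet = 6; quaver = 2; a full quarter-note triplet (3 notes) (three triplet quarters span one half) = 8; a full quarter-note triplet (3 notes) (three triplet quarters span one half) = 8; minim tied to crotchet (minim + crotchet) = 12; crotchet = 4; a full quarter-note triplet (3 notes) (three triplet quarters span one half) = 8; minim = 8.
Total: 12 + 6 + 2 + 8 + 8 + 12 + 4 + 8 + 8 = 68.
68 ÷ 2 = 34 beats.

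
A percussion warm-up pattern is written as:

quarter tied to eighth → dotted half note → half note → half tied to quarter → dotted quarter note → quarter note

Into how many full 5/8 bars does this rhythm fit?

One bar of 5/8 = 5 eighth notes.
In eighth notes: quarter tied to eighth (quarter + eighth) = 3; dotted half note = 6; half note = 4; half tied to quarter (half + quarter) = 6; dotted quarter note = 3; quarter note = 2.
Altogether 3 + 6 + 4 + 6 + 3 + 2 = 24.
24 ÷ 5 = 4 complete bars with 4 left over.

4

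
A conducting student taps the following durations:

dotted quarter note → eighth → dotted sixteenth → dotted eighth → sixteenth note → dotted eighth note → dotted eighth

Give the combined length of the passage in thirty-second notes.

In thirty-second notes: dotted quarter note = 12; eighth = 4; dotted sixteenth = 3; dotted eighth = 6; sixteenth note = 2; dotted eighth note = 6; dotted eighth = 6.
Altogether 12 + 4 + 3 + 6 + 2 + 6 + 6 = 39 thirty-second notes.

39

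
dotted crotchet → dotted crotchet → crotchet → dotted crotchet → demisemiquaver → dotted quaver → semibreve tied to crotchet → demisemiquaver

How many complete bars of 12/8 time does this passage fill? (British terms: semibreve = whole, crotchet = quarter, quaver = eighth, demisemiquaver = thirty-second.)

One bar of 12/8 = 48 thirty-second notes.
In thirty-second notes: dotted crotchet = 12; dotted crotchet = 12; crotchet = 8; dotted crotchet = 12; demisemiquaver = 1; dotted quaver = 6; semibreve tied to crotchet (semibreve + crotchet) = 40; demisemiquaver = 1.
Total: 12 + 12 + 8 + 12 + 1 + 6 + 40 + 1 = 92.
92 ÷ 48 = 1 complete bar with 44 left over.

1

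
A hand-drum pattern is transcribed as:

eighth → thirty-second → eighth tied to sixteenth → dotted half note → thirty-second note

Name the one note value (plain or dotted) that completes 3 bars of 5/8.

3 bars of 5/8 = 60 thirty-second notes.
Working in thirty-second notes: eighth = 4; thirty-second = 1; eighth tied to sixteenth (eighth + sixteenth) = 6; dotted half note = 24; thirty-second note = 1.
Sum: 4 + 1 + 6 + 24 + 1 = 36.
Remaining: 60 − 36 = 24 thirty-second notes, which is a dotted half note.

dotted half note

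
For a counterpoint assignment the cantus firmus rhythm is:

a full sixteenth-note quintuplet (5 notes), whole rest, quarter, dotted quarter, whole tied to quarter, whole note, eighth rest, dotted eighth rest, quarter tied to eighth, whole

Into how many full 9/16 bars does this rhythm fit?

10

One bar of 9/16 = 9 sixteenth notes.
In sixteenth notes: a full sixteenth-note quintuplet (5 notes) (five quintuplet sixteenths span one quarter) = 4; whole rest = 16; quarter = 4; dotted quarter = 6; whole tied to quarter (whole + quarter) = 20; whole note = 16; eighth rest = 2; dotted eighth rest = 3; quarter tied to eighth (quarter + eighth) = 6; whole = 16.
Altogether 4 + 16 + 4 + 6 + 20 + 16 + 2 + 3 + 6 + 16 = 93.
93 ÷ 9 = 10 complete bars with 3 left over.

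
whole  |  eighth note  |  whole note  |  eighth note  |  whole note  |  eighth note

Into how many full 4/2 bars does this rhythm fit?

1

One bar of 4/2 = 16 eighth notes.
Express everything in eighth notes: whole = 8; eighth note = 1; whole note = 8; eighth note = 1; whole note = 8; eighth note = 1.
Adding: 8 + 1 + 8 + 1 + 8 + 1 = 27.
27 ÷ 16 = 1 complete bar with 11 left over.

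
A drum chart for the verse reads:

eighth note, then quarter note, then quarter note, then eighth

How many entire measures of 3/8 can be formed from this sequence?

One bar of 3/8 = 3 eighth notes.
Each duration in eighth notes: eighth note = 1; quarter note = 2; quarter note = 2; eighth = 1.
Adding: 1 + 2 + 2 + 1 = 6.
6 ÷ 3 = 2 complete bars with 0 left over.

2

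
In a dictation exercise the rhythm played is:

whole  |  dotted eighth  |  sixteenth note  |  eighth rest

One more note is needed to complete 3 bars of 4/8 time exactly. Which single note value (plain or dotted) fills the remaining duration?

eighth note

3 bars of 4/8 = 24 sixteenth notes.
In sixteenth notes: whole = 16; dotted eighth = 3; sixteenth note = 1; eighth rest = 2.
Altogether 16 + 3 + 1 + 2 = 22.
Remaining: 24 − 22 = 2 sixteenth notes, which is a eighth note.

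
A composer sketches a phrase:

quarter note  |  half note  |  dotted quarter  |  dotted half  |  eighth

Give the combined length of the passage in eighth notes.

Convert each value to eighth notes: quarter note = 2; half note = 4; dotted quarter = 3; dotted half = 6; eighth = 1.
Sum: 2 + 4 + 3 + 6 + 1 = 16 eighth notes.

16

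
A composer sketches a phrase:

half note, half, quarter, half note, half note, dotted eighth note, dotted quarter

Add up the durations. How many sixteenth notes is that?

45

Convert each value to sixteenth notes: half note = 8; half = 8; quarter = 4; half note = 8; half note = 8; dotted eighth note = 3; dotted quarter = 6.
Sum: 8 + 8 + 4 + 8 + 8 + 3 + 6 = 45 sixteenth notes.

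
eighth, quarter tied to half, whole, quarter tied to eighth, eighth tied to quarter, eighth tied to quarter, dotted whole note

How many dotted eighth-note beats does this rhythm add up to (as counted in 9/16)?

24

One dotted eighth-note beat = 3 sixteenth notes.
Working in sixteenth notes: eighth = 2; quarter tied to half (quarter + half) = 12; whole = 16; quarter tied to eighth (quarter + eighth) = 6; eighth tied to quarter (eighth + quarter) = 6; eighth tied to quarter (eighth + quarter) = 6; dotted whole note = 24.
Altogether 2 + 12 + 16 + 6 + 6 + 6 + 24 = 72.
72 ÷ 3 = 24 beats.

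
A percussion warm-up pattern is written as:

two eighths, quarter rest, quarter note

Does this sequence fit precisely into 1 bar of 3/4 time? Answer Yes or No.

One bar of 3/4 = 6 eighth notes.
Working in eighth notes: eighth = 1; eighth = 1; quarter rest = 2; quarter note = 2.
Adding: 1 + 1 + 2 + 2 = 6.
6 equals 6, so the answer is Yes.

Yes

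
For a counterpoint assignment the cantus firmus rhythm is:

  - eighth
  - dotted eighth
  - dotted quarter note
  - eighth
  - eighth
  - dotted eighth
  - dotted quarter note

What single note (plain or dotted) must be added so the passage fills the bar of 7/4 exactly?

quarter note

The bar of 7/4 = 28 sixteenth notes.
Working in sixteenth notes: eighth = 2; dotted eighth = 3; dotted quarter note = 6; eighth = 2; eighth = 2; dotted eighth = 3; dotted quarter note = 6.
Adding: 2 + 3 + 6 + 2 + 2 + 3 + 6 = 24.
Remaining: 28 − 24 = 4 sixteenth notes, which is a quarter note.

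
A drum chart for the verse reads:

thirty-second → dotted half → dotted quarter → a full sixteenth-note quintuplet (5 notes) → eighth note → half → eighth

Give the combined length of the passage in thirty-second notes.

Working in thirty-second notes: thirty-second = 1; dotted half = 24; dotted quarter = 12; a full sixteenth-note quintuplet (5 notes) (five quintuplet sixteenths span one quarter) = 8; eighth note = 4; half = 16; eighth = 4.
Total: 1 + 24 + 12 + 8 + 4 + 16 + 4 = 69 thirty-second notes.

69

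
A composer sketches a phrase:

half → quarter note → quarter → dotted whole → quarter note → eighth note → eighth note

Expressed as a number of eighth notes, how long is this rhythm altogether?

24

Express everything in eighth notes: half = 4; quarter note = 2; quarter = 2; dotted whole = 12; quarter note = 2; eighth note = 1; eighth note = 1.
Sum: 4 + 2 + 2 + 12 + 2 + 1 + 1 = 24 eighth notes.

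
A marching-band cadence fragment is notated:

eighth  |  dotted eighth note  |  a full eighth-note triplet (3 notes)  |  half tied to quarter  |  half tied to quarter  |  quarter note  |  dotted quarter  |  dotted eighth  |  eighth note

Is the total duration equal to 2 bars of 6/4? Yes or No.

One bar of 6/4 = 24 sixteenth notes, so 2 bars = 48.
In sixteenth notes: eighth = 2; dotted eighth note = 3; a full eighth-note triplet (3 notes) (three triplet eighths span one quarter) = 4; half tied to quarter (half + quarter) = 12; half tied to quarter (half + quarter) = 12; quarter note = 4; dotted quarter = 6; dotted eighth = 3; eighth note = 2.
Altogether 2 + 3 + 4 + 12 + 12 + 4 + 6 + 3 + 2 = 48.
48 equals 48, so the answer is Yes.

Yes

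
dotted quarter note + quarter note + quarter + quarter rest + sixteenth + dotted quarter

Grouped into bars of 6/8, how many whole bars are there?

2

One bar of 6/8 = 12 sixteenth notes.
In sixteenth notes: dotted quarter note = 6; quarter note = 4; quarter = 4; quarter rest = 4; sixteenth = 1; dotted quarter = 6.
Total: 6 + 4 + 4 + 4 + 1 + 6 = 25.
25 ÷ 12 = 2 complete bars with 1 left over.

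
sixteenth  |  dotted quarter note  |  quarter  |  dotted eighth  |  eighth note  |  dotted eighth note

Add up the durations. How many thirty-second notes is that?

38

Convert each value to thirty-second notes: sixteenth = 2; dotted quarter note = 12; quarter = 8; dotted eighth = 6; eighth note = 4; dotted eighth note = 6.
Sum: 2 + 12 + 8 + 6 + 4 + 6 = 38 thirty-second notes.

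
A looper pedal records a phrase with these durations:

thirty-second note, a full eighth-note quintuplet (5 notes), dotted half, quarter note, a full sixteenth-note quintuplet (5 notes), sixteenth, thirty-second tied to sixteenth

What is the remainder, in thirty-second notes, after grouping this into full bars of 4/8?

One bar of 4/8 = 16 thirty-second notes.
Express everything in thirty-second notes: thirty-second note = 1; a full eighth-note quintuplet (5 notes) (five quintuplet eighths span one half) = 16; dotted half = 24; quarter note = 8; a full sixteenth-note quintuplet (5 notes) (five quintuplet sixteenths span one quarter) = 8; sixteenth = 2; thirty-second tied to sixteenth (thirty-second + sixteenth) = 3.
Total: 1 + 16 + 24 + 8 + 8 + 2 + 3 = 62.
62 ÷ 16 = 3 complete bars with 14 thirty-second notes remaining.

14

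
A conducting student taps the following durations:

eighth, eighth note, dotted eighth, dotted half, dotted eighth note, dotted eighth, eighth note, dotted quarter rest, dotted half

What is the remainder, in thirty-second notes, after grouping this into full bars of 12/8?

One bar of 12/8 = 24 sixteenth notes.
Each duration in sixteenth notes: eighth = 2; eighth note = 2; dotted eighth = 3; dotted half = 12; dotted eighth note = 3; dotted eighth = 3; eighth note = 2; dotted quarter rest = 6; dotted half = 12.
Adding: 2 + 2 + 3 + 12 + 3 + 3 + 2 + 6 + 12 = 45.
45 ÷ 24 = 1 complete bar with 21 sixteenth notes remaining = 42 thirty-second notes.

42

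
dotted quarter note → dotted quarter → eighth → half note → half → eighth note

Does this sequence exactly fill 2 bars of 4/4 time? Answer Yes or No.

One bar of 4/4 = 8 eighth notes, so 2 bars = 16.
Convert each value to eighth notes: dotted quarter note = 3; dotted quarter = 3; eighth = 1; half note = 4; half = 4; eighth note = 1.
Altogether 3 + 3 + 1 + 4 + 4 + 1 = 16.
16 equals 16, so the answer is Yes.

Yes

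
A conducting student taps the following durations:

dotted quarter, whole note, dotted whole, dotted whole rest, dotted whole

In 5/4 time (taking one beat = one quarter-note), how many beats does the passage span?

One quarter-note beat = 2 eighth notes.
Convert each value to eighth notes: dotted quarter = 3; whole note = 8; dotted whole = 12; dotted whole rest = 12; dotted whole = 12.
Total: 3 + 8 + 12 + 12 + 12 = 47.
47 ÷ 2 = 23.5 beats.

23.5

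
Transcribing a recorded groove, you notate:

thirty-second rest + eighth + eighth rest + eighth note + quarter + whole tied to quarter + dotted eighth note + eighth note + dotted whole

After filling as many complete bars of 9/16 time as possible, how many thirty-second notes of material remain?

11

One bar of 9/16 = 18 thirty-second notes.
In thirty-second notes: thirty-second rest = 1; eighth = 4; eighth rest = 4; eighth note = 4; quarter = 8; whole tied to quarter (whole + quarter) = 40; dotted eighth note = 6; eighth note = 4; dotted whole = 48.
Sum: 1 + 4 + 4 + 4 + 8 + 40 + 6 + 4 + 48 = 119.
119 ÷ 18 = 6 complete bars with 11 thirty-second notes remaining.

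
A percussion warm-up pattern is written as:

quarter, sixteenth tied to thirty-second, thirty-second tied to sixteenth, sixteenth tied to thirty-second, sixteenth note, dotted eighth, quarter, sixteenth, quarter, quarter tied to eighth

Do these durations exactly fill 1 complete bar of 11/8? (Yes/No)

One bar of 11/8 = 44 thirty-second notes.
In thirty-second notes: quarter = 8; sixteenth tied to thirty-second (sixteenth + thirty-second) = 3; thirty-second tied to sixteenth (thirty-second + sixteenth) = 3; sixteenth tied to thirty-second (sixteenth + thirty-second) = 3; sixteenth note = 2; dotted eighth = 6; quarter = 8; sixteenth = 2; quarter = 8; quarter tied to eighth (quarter + eighth) = 12.
Altogether 8 + 3 + 3 + 3 + 2 + 6 + 8 + 2 + 8 + 12 = 55.
55 exceeds 44, so the answer is No.

No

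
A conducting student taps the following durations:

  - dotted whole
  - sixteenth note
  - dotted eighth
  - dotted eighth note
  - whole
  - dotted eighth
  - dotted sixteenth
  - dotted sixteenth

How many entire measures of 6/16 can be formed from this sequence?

One bar of 6/16 = 12 thirty-second notes.
Working in thirty-second notes: dotted whole = 48; sixteenth note = 2; dotted eighth = 6; dotted eighth note = 6; whole = 32; dotted eighth = 6; dotted sixteenth = 3; dotted sixteenth = 3.
Altogether 48 + 2 + 6 + 6 + 32 + 6 + 3 + 3 = 106.
106 ÷ 12 = 8 complete bars with 10 left over.

8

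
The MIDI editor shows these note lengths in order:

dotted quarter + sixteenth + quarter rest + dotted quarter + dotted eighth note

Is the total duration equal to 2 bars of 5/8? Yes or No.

One bar of 5/8 = 10 sixteenth notes, so 2 bars = 20.
Working in sixteenth notes: dotted quarter = 6; sixteenth = 1; quarter rest = 4; dotted quarter = 6; dotted eighth note = 3.
Altogether 6 + 1 + 4 + 6 + 3 = 20.
20 equals 20, so the answer is Yes.

Yes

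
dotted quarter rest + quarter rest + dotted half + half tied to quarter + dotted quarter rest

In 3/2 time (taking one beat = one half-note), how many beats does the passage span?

One half-note beat = 4 eighth notes.
Each duration in eighth notes: dotted quarter rest = 3; quarter rest = 2; dotted half = 6; half tied to quarter (half + quarter) = 6; dotted quarter rest = 3.
Sum: 3 + 2 + 6 + 6 + 3 = 20.
20 ÷ 4 = 5 beats.

5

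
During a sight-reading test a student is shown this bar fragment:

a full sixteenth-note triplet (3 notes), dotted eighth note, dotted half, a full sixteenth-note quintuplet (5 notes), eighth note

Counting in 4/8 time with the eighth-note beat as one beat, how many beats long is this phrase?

One eighth-note beat = 2 sixteenth notes.
In sixteenth notes: a full sixteenth-note triplet (3 notes) (three triplet sixteenths span one eighth) = 2; dotted eighth note = 3; dotted half = 12; a full sixteenth-note quintuplet (5 notes) (five quintuplet sixteenths span one quarter) = 4; eighth note = 2.
Altogether 2 + 3 + 12 + 4 + 2 = 23.
23 ÷ 2 = 11.5 beats.

11.5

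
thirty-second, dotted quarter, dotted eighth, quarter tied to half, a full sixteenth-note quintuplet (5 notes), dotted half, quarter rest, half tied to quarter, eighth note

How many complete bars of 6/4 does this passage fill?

One bar of 6/4 = 48 thirty-second notes.
Convert each value to thirty-second notes: thirty-second = 1; dotted quarter = 12; dotted eighth = 6; quarter tied to half (quarter + half) = 24; a full sixteenth-note quintuplet (5 notes) (five quintuplet sixteenths span one quarter) = 8; dotted half = 24; quarter rest = 8; half tied to quarter (half + quarter) = 24; eighth note = 4.
Altogether 1 + 12 + 6 + 24 + 8 + 24 + 8 + 24 + 4 = 111.
111 ÷ 48 = 2 complete bars with 15 left over.

2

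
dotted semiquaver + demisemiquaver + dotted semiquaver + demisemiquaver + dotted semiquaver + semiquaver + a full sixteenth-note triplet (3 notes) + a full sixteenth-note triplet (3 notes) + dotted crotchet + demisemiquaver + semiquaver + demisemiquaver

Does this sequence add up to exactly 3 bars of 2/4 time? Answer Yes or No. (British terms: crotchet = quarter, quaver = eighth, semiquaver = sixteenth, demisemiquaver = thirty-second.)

One bar of 2/4 = 16 thirty-second notes, so 3 bars = 48.
Working in thirty-second notes: dotted semiquaver = 3; demisemiquaver = 1; dotted semiquaver = 3; demisemiquaver = 1; dotted semiquaver = 3; semiquaver = 2; a full sixteenth-note triplet (3 notes) (three triplet sixteenths span one eighth) = 4; a full sixteenth-note triplet (3 notes) (three triplet sixteenths span one eighth) = 4; dotted crotchet = 12; demisemiquaver = 1; semiquaver = 2; demisemiquaver = 1.
Sum: 3 + 1 + 3 + 1 + 3 + 2 + 4 + 4 + 12 + 1 + 2 + 1 = 37.
37 falls short of 48, so the answer is No.

No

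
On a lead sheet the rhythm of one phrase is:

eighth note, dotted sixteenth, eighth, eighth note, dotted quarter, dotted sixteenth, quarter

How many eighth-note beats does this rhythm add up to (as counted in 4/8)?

9.5

One eighth-note beat = 4 thirty-second notes.
Express everything in thirty-second notes: eighth note = 4; dotted sixteenth = 3; eighth = 4; eighth note = 4; dotted quarter = 12; dotted sixteenth = 3; quarter = 8.
Total: 4 + 3 + 4 + 4 + 12 + 3 + 8 = 38.
38 ÷ 4 = 9.5 beats.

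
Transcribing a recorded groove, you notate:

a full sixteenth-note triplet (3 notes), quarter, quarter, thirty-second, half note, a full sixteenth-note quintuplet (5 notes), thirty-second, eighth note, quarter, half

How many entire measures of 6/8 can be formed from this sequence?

One bar of 6/8 = 24 thirty-second notes.
In thirty-second notes: a full sixteenth-note triplet (3 notes) (three triplet sixteenths span one eighth) = 4; quarter = 8; quarter = 8; thirty-second = 1; half note = 16; a full sixteenth-note quintuplet (5 notes) (five quintuplet sixteenths span one quarter) = 8; thirty-second = 1; eighth note = 4; quarter = 8; half = 16.
Total: 4 + 8 + 8 + 1 + 16 + 8 + 1 + 4 + 8 + 16 = 74.
74 ÷ 24 = 3 complete bars with 2 left over.

3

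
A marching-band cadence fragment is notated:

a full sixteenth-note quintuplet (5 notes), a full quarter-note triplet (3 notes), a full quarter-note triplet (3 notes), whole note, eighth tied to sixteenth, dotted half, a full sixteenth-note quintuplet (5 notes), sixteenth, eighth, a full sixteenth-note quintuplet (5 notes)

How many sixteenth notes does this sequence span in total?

62

In sixteenth notes: a full sixteenth-note quintuplet (5 notes) (five quintuplet sixteenths span one quarter) = 4; a full quarter-note triplet (3 notes) (three triplet quarters span one half) = 8; a full quarter-note triplet (3 notes) (three triplet quarters span one half) = 8; whole note = 16; eighth tied to sixteenth (eighth + sixteenth) = 3; dotted half = 12; a full sixteenth-note quintuplet (5 notes) (five quintuplet sixteenths span one quarter) = 4; sixteenth = 1; eighth = 2; a full sixteenth-note quintuplet (5 notes) (five quintuplet sixteenths span one quarter) = 4.
Altogether 4 + 8 + 8 + 16 + 3 + 12 + 4 + 1 + 2 + 4 = 62 sixteenth notes.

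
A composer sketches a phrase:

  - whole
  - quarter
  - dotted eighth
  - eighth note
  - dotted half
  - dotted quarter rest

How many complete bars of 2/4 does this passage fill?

5

One bar of 2/4 = 8 sixteenth notes.
Each duration in sixteenth notes: whole = 16; quarter = 4; dotted eighth = 3; eighth note = 2; dotted half = 12; dotted quarter rest = 6.
Sum: 16 + 4 + 3 + 2 + 12 + 6 = 43.
43 ÷ 8 = 5 complete bars with 3 left over.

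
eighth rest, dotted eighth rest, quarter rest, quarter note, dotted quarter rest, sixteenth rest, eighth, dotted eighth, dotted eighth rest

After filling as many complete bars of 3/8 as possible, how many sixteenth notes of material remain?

One bar of 3/8 = 6 sixteenth notes.
Convert each value to sixteenth notes: eighth rest = 2; dotted eighth rest = 3; quarter rest = 4; quarter note = 4; dotted quarter rest = 6; sixteenth rest = 1; eighth = 2; dotted eighth = 3; dotted eighth rest = 3.
Total: 2 + 3 + 4 + 4 + 6 + 1 + 2 + 3 + 3 = 28.
28 ÷ 6 = 4 complete bars with 4 sixteenth notes remaining.

4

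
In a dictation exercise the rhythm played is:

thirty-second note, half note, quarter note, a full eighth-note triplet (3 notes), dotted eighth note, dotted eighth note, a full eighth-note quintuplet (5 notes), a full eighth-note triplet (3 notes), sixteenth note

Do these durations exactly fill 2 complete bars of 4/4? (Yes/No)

No

One bar of 4/4 = 32 thirty-second notes, so 2 bars = 64.
Convert each value to thirty-second notes: thirty-second note = 1; half note = 16; quarter note = 8; a full eighth-note triplet (3 notes) (three triplet eighths span one quarter) = 8; dotted eighth note = 6; dotted eighth note = 6; a full eighth-note quintuplet (5 notes) (five quintuplet eighths span one half) = 16; a full eighth-note triplet (3 notes) (three triplet eighths span one quarter) = 8; sixteenth note = 2.
Total: 1 + 16 + 8 + 8 + 6 + 6 + 16 + 8 + 2 = 71.
71 exceeds 64, so the answer is No.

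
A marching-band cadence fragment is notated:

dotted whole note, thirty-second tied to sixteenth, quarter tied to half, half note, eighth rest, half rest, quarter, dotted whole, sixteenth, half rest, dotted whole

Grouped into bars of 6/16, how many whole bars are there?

19

One bar of 6/16 = 12 thirty-second notes.
Convert each value to thirty-second notes: dotted whole note = 48; thirty-second tied to sixteenth (thirty-second + sixteenth) = 3; quarter tied to half (quarter + half) = 24; half note = 16; eighth rest = 4; half rest = 16; quarter = 8; dotted whole = 48; sixteenth = 2; half rest = 16; dotted whole = 48.
Altogether 48 + 3 + 24 + 16 + 4 + 16 + 8 + 48 + 2 + 16 + 48 = 233.
233 ÷ 12 = 19 complete bars with 5 left over.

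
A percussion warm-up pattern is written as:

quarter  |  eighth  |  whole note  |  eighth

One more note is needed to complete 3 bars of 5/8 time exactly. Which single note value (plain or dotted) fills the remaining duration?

3 bars of 5/8 = 15 eighth notes.
Convert each value to eighth notes: quarter = 2; eighth = 1; whole note = 8; eighth = 1.
Altogether 2 + 1 + 8 + 1 = 12.
Remaining: 15 − 12 = 3 eighth notes, which is a dotted quarter note.

dotted quarter note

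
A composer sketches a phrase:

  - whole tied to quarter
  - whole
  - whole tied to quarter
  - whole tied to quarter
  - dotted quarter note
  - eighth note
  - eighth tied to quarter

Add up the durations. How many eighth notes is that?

Convert each value to eighth notes: whole tied to quarter (whole + quarter) = 10; whole = 8; whole tied to quarter (whole + quarter) = 10; whole tied to quarter (whole + quarter) = 10; dotted quarter note = 3; eighth note = 1; eighth tied to quarter (eighth + quarter) = 3.
Sum: 10 + 8 + 10 + 10 + 3 + 1 + 3 = 45 eighth notes.

45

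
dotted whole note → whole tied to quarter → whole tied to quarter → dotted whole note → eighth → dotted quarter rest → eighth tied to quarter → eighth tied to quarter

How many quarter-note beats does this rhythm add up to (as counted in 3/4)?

One quarter-note beat = 2 eighth notes.
Convert each value to eighth notes: dotted whole note = 12; whole tied to quarter (whole + quarter) = 10; whole tied to quarter (whole + quarter) = 10; dotted whole note = 12; eighth = 1; dotted quarter rest = 3; eighth tied to quarter (eighth + quarter) = 3; eighth tied to quarter (eighth + quarter) = 3.
Sum: 12 + 10 + 10 + 12 + 1 + 3 + 3 + 3 = 54.
54 ÷ 2 = 27 beats.

27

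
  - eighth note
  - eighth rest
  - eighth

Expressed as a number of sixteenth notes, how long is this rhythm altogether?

Each duration in sixteenth notes: eighth note = 2; eighth rest = 2; eighth = 2.
Sum: 2 + 2 + 2 = 6 sixteenth notes.

6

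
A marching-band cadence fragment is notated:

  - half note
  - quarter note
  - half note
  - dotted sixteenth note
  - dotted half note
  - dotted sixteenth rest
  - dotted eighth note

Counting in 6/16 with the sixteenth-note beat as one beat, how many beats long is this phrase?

One sixteenth-note beat = 2 thirty-second notes.
In thirty-second notes: half note = 16; quarter note = 8; half note = 16; dotted sixteenth note = 3; dotted half note = 24; dotted sixteenth rest = 3; dotted eighth note = 6.
Sum: 16 + 8 + 16 + 3 + 24 + 3 + 6 = 76.
76 ÷ 2 = 38 beats.

38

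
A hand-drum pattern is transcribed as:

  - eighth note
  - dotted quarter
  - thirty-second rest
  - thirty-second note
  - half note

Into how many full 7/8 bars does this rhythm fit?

One bar of 7/8 = 28 thirty-second notes.
In thirty-second notes: eighth note = 4; dotted quarter = 12; thirty-second rest = 1; thirty-second note = 1; half note = 16.
Total: 4 + 12 + 1 + 1 + 16 = 34.
34 ÷ 28 = 1 complete bar with 6 left over.

1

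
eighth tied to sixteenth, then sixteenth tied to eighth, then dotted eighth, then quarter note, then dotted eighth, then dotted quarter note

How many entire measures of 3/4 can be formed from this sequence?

1

One bar of 3/4 = 12 sixteenth notes.
Working in sixteenth notes: eighth tied to sixteenth (eighth + sixteenth) = 3; sixteenth tied to eighth (sixteenth + eighth) = 3; dotted eighth = 3; quarter note = 4; dotted eighth = 3; dotted quarter note = 6.
Altogether 3 + 3 + 3 + 4 + 3 + 6 = 22.
22 ÷ 12 = 1 complete bar with 10 left over.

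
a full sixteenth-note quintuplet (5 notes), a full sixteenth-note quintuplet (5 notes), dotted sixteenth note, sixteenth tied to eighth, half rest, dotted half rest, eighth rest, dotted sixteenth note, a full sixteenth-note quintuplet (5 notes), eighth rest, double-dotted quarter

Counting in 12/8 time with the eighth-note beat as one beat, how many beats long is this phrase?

One eighth-note beat = 4 thirty-second notes.
Convert each value to thirty-second notes: a full sixteenth-note quintuplet (5 notes) (five quintuplet sixteenths span one quarter) = 8; a full sixteenth-note quintuplet (5 notes) (five quintuplet sixteenths span one quarter) = 8; dotted sixteenth note = 3; sixteenth tied to eighth (sixteenth + eighth) = 6; half rest = 16; dotted half rest = 24; eighth rest = 4; dotted sixteenth note = 3; a full sixteenth-note quintuplet (5 notes) (five quintuplet sixteenths span one quarter) = 8; eighth rest = 4; double-dotted quarter = 14.
Adding: 8 + 8 + 3 + 6 + 16 + 24 + 4 + 3 + 8 + 4 + 14 = 98.
98 ÷ 4 = 24.5 beats.

24.5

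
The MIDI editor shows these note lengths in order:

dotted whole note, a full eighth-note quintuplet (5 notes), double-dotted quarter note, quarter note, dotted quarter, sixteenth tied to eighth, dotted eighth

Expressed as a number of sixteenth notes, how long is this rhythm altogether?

Convert each value to sixteenth notes: dotted whole note = 24; a full eighth-note quintuplet (5 notes) (five quintuplet eighths span one half) = 8; double-dotted quarter note = 7; quarter note = 4; dotted quarter = 6; sixteenth tied to eighth (sixteenth + eighth) = 3; dotted eighth = 3.
Sum: 24 + 8 + 7 + 4 + 6 + 3 + 3 = 55 sixteenth notes.

55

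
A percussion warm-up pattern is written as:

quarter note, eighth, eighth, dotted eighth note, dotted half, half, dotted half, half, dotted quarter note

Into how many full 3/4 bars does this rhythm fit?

One bar of 3/4 = 12 sixteenth notes.
Each duration in sixteenth notes: quarter note = 4; eighth = 2; eighth = 2; dotted eighth note = 3; dotted half = 12; half = 8; dotted half = 12; half = 8; dotted quarter note = 6.
Total: 4 + 2 + 2 + 3 + 12 + 8 + 12 + 8 + 6 = 57.
57 ÷ 12 = 4 complete bars with 9 left over.

4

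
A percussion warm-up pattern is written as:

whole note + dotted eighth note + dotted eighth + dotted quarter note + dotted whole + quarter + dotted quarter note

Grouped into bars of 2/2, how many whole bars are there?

One bar of 2/2 = 16 sixteenth notes.
In sixteenth notes: whole note = 16; dotted eighth note = 3; dotted eighth = 3; dotted quarter note = 6; dotted whole = 24; quarter = 4; dotted quarter note = 6.
Altogether 16 + 3 + 3 + 6 + 24 + 4 + 6 = 62.
62 ÷ 16 = 3 complete bars with 14 left over.

3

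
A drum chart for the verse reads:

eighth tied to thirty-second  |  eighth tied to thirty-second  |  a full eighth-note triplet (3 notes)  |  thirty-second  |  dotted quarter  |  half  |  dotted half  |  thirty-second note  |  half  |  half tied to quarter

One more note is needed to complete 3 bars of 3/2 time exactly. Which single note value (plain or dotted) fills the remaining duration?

whole note

3 bars of 3/2 = 144 thirty-second notes.
Express everything in thirty-second notes: eighth tied to thirty-second (eighth + thirty-second) = 5; eighth tied to thirty-second (eighth + thirty-second) = 5; a full eighth-note triplet (3 notes) (three triplet eighths span one quarter) = 8; thirty-second = 1; dotted quarter = 12; half = 16; dotted half = 24; thirty-second note = 1; half = 16; half tied to quarter (half + quarter) = 24.
Sum: 5 + 5 + 8 + 1 + 12 + 16 + 24 + 1 + 16 + 24 = 112.
Remaining: 144 − 112 = 32 thirty-second notes, which is a whole note.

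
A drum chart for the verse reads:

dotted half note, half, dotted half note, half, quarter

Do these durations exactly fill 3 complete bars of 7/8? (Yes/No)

One bar of 7/8 = 7 eighth notes, so 3 bars = 21.
Working in eighth notes: dotted half note = 6; half = 4; dotted half note = 6; half = 4; quarter = 2.
Adding: 6 + 4 + 6 + 4 + 2 = 22.
22 exceeds 21, so the answer is No.

No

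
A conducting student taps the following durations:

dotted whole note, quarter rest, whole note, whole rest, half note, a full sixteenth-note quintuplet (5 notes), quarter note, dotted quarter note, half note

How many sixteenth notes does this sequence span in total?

In sixteenth notes: dotted whole note = 24; quarter rest = 4; whole note = 16; whole rest = 16; half note = 8; a full sixteenth-note quintuplet (5 notes) (five quintuplet sixteenths span one quarter) = 4; quarter note = 4; dotted quarter note = 6; half note = 8.
Adding: 24 + 4 + 16 + 16 + 8 + 4 + 4 + 6 + 8 = 90 sixteenth notes.

90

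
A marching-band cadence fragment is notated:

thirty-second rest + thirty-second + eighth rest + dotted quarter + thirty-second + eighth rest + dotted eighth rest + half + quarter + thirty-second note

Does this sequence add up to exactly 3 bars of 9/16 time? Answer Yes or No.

Yes

One bar of 9/16 = 18 thirty-second notes, so 3 bars = 54.
In thirty-second notes: thirty-second rest = 1; thirty-second = 1; eighth rest = 4; dotted quarter = 12; thirty-second = 1; eighth rest = 4; dotted eighth rest = 6; half = 16; quarter = 8; thirty-second note = 1.
Altogether 1 + 1 + 4 + 12 + 1 + 4 + 6 + 16 + 8 + 1 = 54.
54 equals 54, so the answer is Yes.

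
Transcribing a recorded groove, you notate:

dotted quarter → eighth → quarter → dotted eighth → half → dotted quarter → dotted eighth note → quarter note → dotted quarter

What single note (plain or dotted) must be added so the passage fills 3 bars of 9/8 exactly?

dotted half note

3 bars of 9/8 = 54 sixteenth notes.
Each duration in sixteenth notes: dotted quarter = 6; eighth = 2; quarter = 4; dotted eighth = 3; half = 8; dotted quarter = 6; dotted eighth note = 3; quarter note = 4; dotted quarter = 6.
Adding: 6 + 2 + 4 + 3 + 8 + 6 + 3 + 4 + 6 = 42.
Remaining: 54 − 42 = 12 sixteenth notes, which is a dotted half note.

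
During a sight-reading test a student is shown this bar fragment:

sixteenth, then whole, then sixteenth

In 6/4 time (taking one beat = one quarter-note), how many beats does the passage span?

4.5

One quarter-note beat = 4 sixteenth notes.
Express everything in sixteenth notes: sixteenth = 1; whole = 16; sixteenth = 1.
Sum: 1 + 16 + 1 = 18.
18 ÷ 4 = 4.5 beats.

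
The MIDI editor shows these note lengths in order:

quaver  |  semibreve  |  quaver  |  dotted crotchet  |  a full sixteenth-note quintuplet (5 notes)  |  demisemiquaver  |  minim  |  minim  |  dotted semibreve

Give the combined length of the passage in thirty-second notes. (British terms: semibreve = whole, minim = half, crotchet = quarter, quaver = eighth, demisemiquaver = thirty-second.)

141

Convert each value to thirty-second notes: quaver = 4; semibreve = 32; quaver = 4; dotted crotchet = 12; a full sixteenth-note quintuplet (5 notes) (five quintuplet sixteenths span one quarter) = 8; demisemiquaver = 1; minim = 16; minim = 16; dotted semibreve = 48.
Total: 4 + 32 + 4 + 12 + 8 + 1 + 16 + 16 + 48 = 141 thirty-second notes.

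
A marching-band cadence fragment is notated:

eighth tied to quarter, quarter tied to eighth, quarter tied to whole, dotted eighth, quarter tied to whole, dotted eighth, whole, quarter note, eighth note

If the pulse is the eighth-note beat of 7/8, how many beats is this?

40

One eighth-note beat = 2 sixteenth notes.
In sixteenth notes: eighth tied to quarter (eighth + quarter) = 6; quarter tied to eighth (quarter + eighth) = 6; quarter tied to whole (quarter + whole) = 20; dotted eighth = 3; quarter tied to whole (quarter + whole) = 20; dotted eighth = 3; whole = 16; quarter note = 4; eighth note = 2.
Total: 6 + 6 + 20 + 3 + 20 + 3 + 16 + 4 + 2 = 80.
80 ÷ 2 = 40 beats.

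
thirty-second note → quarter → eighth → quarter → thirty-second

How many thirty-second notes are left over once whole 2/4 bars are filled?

One bar of 2/4 = 16 thirty-second notes.
Each duration in thirty-second notes: thirty-second note = 1; quarter = 8; eighth = 4; quarter = 8; thirty-second = 1.
Altogether 1 + 8 + 4 + 8 + 1 = 22.
22 ÷ 16 = 1 complete bar with 6 thirty-second notes remaining.

6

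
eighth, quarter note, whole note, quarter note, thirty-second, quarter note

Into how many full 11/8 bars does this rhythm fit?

1

One bar of 11/8 = 44 thirty-second notes.
Working in thirty-second notes: eighth = 4; quarter note = 8; whole note = 32; quarter note = 8; thirty-second = 1; quarter note = 8.
Total: 4 + 8 + 32 + 8 + 1 + 8 = 61.
61 ÷ 44 = 1 complete bar with 17 left over.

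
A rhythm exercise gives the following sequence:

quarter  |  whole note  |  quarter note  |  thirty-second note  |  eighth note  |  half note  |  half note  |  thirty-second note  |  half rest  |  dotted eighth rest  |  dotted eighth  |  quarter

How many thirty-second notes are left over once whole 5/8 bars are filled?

2

One bar of 5/8 = 20 thirty-second notes.
Each duration in thirty-second notes: quarter = 8; whole note = 32; quarter note = 8; thirty-second note = 1; eighth note = 4; half note = 16; half note = 16; thirty-second note = 1; half rest = 16; dotted eighth rest = 6; dotted eighth = 6; quarter = 8.
Adding: 8 + 32 + 8 + 1 + 4 + 16 + 16 + 1 + 16 + 6 + 6 + 8 = 122.
122 ÷ 20 = 6 complete bars with 2 thirty-second notes remaining.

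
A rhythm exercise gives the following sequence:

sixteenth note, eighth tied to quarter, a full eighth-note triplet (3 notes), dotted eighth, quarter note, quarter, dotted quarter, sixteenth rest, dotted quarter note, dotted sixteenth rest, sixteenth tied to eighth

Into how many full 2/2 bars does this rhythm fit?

One bar of 2/2 = 32 thirty-second notes.
Working in thirty-second notes: sixteenth note = 2; eighth tied to quarter (eighth + quarter) = 12; a full eighth-note triplet (3 notes) (three triplet eighths span one quarter) = 8; dotted eighth = 6; quarter note = 8; quarter = 8; dotted quarter = 12; sixteenth rest = 2; dotted quarter note = 12; dotted sixteenth rest = 3; sixteenth tied to eighth (sixteenth + eighth) = 6.
Sum: 2 + 12 + 8 + 6 + 8 + 8 + 12 + 2 + 12 + 3 + 6 = 79.
79 ÷ 32 = 2 complete bars with 15 left over.

2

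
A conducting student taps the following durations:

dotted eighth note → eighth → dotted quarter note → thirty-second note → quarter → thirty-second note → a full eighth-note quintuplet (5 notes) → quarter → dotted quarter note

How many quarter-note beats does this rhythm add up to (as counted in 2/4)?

One quarter-note beat = 8 thirty-second notes.
In thirty-second notes: dotted eighth note = 6; eighth = 4; dotted quarter note = 12; thirty-second note = 1; quarter = 8; thirty-second note = 1; a full eighth-note quintuplet (5 notes) (five quintuplet eighths span one half) = 16; quarter = 8; dotted quarter note = 12.
Adding: 6 + 4 + 12 + 1 + 8 + 1 + 16 + 8 + 12 = 68.
68 ÷ 8 = 8.5 beats.

8.5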